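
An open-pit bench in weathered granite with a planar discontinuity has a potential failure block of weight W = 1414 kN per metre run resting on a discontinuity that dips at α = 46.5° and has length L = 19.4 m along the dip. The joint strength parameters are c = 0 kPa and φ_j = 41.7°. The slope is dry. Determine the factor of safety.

FS = 0.85

Resolving the block weight along and normal to the plane and applying the Mohr–Coulomb strength on the joint:
N' = W cosα = 1414·cos46.5° = 973.3 kN/m
Driving force T = W sinα = 1414·sin46.5° = 1025.7 kN/m
Resisting force R = c·L + N'·tanφ_j = 0·19.4 + 973.3·tan41.7° = 0.0 + 867.2 = 867.2 kN/m
FS = R / T = 867.2 / 1025.7 = 0.845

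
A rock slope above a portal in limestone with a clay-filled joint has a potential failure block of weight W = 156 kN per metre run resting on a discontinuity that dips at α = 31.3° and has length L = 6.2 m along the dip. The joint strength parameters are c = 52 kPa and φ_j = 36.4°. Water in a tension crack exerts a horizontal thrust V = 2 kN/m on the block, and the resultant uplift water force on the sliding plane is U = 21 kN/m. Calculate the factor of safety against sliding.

Resolving the block weight along and normal to the plane and applying the Mohr–Coulomb strength on the joint:
N' = W cosα − U − V sinα = 156·cos31.3° − 21 − 2·sin31.3° = 111.3 kN/m
Driving force T = W sinα + V cosα = 156·sin31.3° + 2·cos31.3° = 82.8 kN/m
Resisting force R = c·L + N'·tanφ_j = 52·6.2 + 111.3·tan36.4° = 322.4 + 82.0 = 404.4 kN/m
FS = R / T = 404.4 / 82.8 = 4.887

FS = 4.89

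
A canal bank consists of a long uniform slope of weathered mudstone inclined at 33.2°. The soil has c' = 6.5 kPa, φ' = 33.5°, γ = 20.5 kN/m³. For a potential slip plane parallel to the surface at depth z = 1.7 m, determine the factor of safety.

FS = 1.42

For an infinite slope with a slip plane parallel to the surface (no pore pressure): FS = [c' + γz cos²β tanφ'] / [γz sinβ cosβ].
γz = 20.5·1.7 = 34.85 kN/m²
Numerator = 6.5 + 34.85·cos²33.2°·tan33.5° = 6.5 + 34.85·0.7002·0.6619 = 22.651 kPa
Denominator = 34.85·sin33.2°·cos33.2° = 34.85·0.5476·0.8368 = 15.968 kPa
FS = 22.651 / 15.968 = 1.419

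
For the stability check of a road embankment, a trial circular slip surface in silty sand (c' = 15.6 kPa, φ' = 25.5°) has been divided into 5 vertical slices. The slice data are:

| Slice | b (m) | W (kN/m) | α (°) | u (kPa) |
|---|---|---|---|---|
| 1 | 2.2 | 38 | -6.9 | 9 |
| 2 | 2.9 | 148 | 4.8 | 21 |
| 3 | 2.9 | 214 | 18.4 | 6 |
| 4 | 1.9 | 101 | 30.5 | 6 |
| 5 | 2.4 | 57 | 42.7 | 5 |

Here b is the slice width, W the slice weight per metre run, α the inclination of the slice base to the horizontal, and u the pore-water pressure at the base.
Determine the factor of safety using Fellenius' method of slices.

Ordinary method of slices: FS = Σ[c'·Δl_i + (W_i cosα_i − u_i·Δl_i)·tanφ'] / Σ W_i sinα_i, with Δl_i = b_i / cosα_i.
Slice 1: Δl = 2.2/cos(-6.9°) = 2.216 m; N'_1 = 38·cos(-6.9°) − 9·2.216 = 17.8; c'Δl = 34.57; W sinα = -4.6
Slice 2: Δl = 2.9/cos4.8° = 2.910 m; N'_2 = 148·cos4.8° − 21·2.910 = 86.4; c'Δl = 45.40; W sinα = 12.4
Slice 3: Δl = 2.9/cos18.4° = 3.056 m; N'_3 = 214·cos18.4° − 6·3.056 = 184.7; c'Δl = 47.68; W sinα = 67.5
Slice 4: Δl = 1.9/cos30.5° = 2.205 m; N'_4 = 101·cos30.5° − 6·2.205 = 73.8; c'Δl = 34.40; W sinα = 51.3
Slice 5: Δl = 2.4/cos42.7° = 3.266 m; N'_5 = 57·cos42.7° − 5·3.266 = 25.6; c'Δl = 50.94; W sinα = 38.7
Σc'Δl = 213.0 kN/m; ΣN' = 388.2 kN/m; ΣW sinα = 165.3 kN/m
Resisting = 213.0 + 388.2·tan25.5° = 213.0 + 185.2 = 398.2 kN/m
FS = 398.2 / 165.3 = 2.409

FS = 2.41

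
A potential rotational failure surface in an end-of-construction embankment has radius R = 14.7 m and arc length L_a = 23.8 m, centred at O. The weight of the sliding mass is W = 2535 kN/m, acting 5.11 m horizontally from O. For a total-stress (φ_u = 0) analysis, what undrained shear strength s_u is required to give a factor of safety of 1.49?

FS = s_u·L_a·R / (W·d), so s_u = FS·W·d / (L_a·R).
s_u = 1.49·2535·5.11 / (23.80·14.7) = 19301.2 / 349.86 = 55.17 kPa

s_u = 55.2 kPa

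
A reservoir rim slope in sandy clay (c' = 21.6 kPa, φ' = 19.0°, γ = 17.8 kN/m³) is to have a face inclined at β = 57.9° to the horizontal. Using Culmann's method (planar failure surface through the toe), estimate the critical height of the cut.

H_c = 17.53 m

Culmann's analysis gives the critical failure plane at α_cr = (β + φ')/2 = (57.9 + 19.0)/2 = 38.5°, and the critical height
H_c = (4c'/γ) · sinβ cosφ' / [1 − cos(β − φ')]
    = (4·21.6/17.8) · sin57.9°·cos19.0° / [1 − cos(38.9°)]
    = 4.854 · 0.8471·0.9455 / [1 − 0.7782]
    = 4.854 · 0.8010 / 0.2218
    = 17.53 m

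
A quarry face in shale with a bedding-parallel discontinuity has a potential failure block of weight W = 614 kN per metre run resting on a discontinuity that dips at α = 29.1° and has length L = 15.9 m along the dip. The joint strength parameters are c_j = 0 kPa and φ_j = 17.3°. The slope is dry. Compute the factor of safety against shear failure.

Resolving the block weight along and normal to the plane and applying the Mohr–Coulomb strength on the joint:
N' = W cosα = 614·cos29.1° = 536.5 kN/m
Driving force T = W sinα = 614·sin29.1° = 298.6 kN/m
Resisting force R = c_j·L + N'·tanφ_j = 0·15.9 + 536.5·tan17.3° = 0.0 + 167.1 = 167.1 kN/m
FS = R / T = 167.1 / 298.6 = 0.560

FS = 0.56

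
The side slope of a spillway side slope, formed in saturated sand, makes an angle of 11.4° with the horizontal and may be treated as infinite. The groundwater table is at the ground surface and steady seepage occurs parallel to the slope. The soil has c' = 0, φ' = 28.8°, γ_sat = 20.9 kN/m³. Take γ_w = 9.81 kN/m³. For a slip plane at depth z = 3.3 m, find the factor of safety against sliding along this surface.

FS = 1.45

With seepage parallel to the slope and the water table at the surface, the effective normal stress on the slip plane uses the buoyant unit weight γ' = γ_sat − γ_w while the driving shear stress uses γ_sat:
FS = [c' + γ' z cos²β tanφ'] / [γ_sat z sinβ cosβ]
(For c' = 0 this reduces to FS = (γ'/γ_sat)·tanφ'/tanβ.)
γ' = 20.9 − 9.81 = 11.09 kN/m³
Numerator = 0.0 + 11.09·3.3·cos²11.4°·tan28.8° = 0.0 + 11.09·3.3·0.9609·0.5498 = 19.333 kPa
Denominator = 20.9·3.3·sin11.4°·cos11.4° = 20.9·3.3·0.1977·0.9803 = 13.363 kPa
FS = 19.333 / 13.363 = 1.447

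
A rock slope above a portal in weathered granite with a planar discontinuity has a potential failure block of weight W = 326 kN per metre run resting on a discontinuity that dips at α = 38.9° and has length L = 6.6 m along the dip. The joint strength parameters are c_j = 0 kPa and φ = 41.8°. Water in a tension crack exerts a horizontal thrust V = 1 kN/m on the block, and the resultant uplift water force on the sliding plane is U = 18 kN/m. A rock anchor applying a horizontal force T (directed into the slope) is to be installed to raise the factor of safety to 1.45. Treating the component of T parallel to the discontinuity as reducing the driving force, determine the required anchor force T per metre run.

T = 52 kN/m

Resolving forces along and normal to the sliding plane, with the horizontal anchor force T adding T·sinα to the effective normal force and T·cosα acting up the plane against the driving force:
FS = [c_jL + (W cosα − U − V sinα + T sinα) tanφ] / [W sinα + V cosα − T cosα]
Without the anchor: N' = 235.1 kN/m, driving T_d = 205.5 kN/m, resisting R = 0·6.6 + 235.1·tan41.8° = 210.2 kN/m, FS = 1.02.
Setting FS = 1.45 and solving for T:
1.45·(205.5 − T cos38.9°) = 210.2 + T sin38.9°·tan41.8°
T·(sin38.9°·tan41.8° + 1.45·cos38.9°) = 1.45·205.5 − 210.2
T·(0.6280·0.8941 + 1.45·0.7782) = 298.0 − 210.2 = 87.8
T·1.6899 = 87.8
T = 51.9 kN/m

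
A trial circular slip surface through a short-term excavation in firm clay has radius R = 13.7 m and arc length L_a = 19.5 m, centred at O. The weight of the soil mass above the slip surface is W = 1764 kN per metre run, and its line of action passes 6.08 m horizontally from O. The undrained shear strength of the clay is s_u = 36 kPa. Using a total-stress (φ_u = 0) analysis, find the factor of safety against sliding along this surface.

Taking moments about the centre O, the resisting moment is provided by the undrained shear strength acting along the arc:
M_R = s_u·L_a·R = 36·19.50·13.7 = 9617.4 kN·m/m
M_D = W·d = 1764·6.08 = 10725.1 kN·m/m
FS = M_R / M_D = 9617.4 / 10725.1 = 0.897

FS = 0.90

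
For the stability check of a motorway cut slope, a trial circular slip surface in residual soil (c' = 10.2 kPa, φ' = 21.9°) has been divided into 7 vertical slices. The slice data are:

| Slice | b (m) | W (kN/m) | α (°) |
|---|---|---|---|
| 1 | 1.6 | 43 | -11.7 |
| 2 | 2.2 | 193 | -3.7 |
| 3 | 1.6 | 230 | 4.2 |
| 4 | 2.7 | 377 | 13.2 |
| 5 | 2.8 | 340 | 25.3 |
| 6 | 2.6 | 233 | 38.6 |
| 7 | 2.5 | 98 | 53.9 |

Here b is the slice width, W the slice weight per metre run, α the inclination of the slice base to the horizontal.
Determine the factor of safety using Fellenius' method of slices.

FS = 1.65

Ordinary method of slices: FS = Σ[c'·Δl_i + (W_i cosα_i)·tanφ'] / Σ W_i sinα_i, with Δl_i = b_i / cosα_i.
Slice 1: Δl = 1.6/cos(-11.7°) = 1.634 m; N'_1 = 43·cos(-11.7°) = 42.1; c'Δl = 16.67; W sinα = -8.7
Slice 2: Δl = 2.2/cos(-3.7°) = 2.205 m; N'_2 = 193·cos(-3.7°) = 192.6; c'Δl = 22.49; W sinα = -12.5
Slice 3: Δl = 1.6/cos4.2° = 1.604 m; N'_3 = 230·cos4.2° = 229.4; c'Δl = 16.36; W sinα = 16.8
Slice 4: Δl = 2.7/cos13.2° = 2.773 m; N'_4 = 377·cos13.2° = 367.0; c'Δl = 28.29; W sinα = 86.1
Slice 5: Δl = 2.8/cos25.3° = 3.097 m; N'_5 = 340·cos25.3° = 307.4; c'Δl = 31.59; W sinα = 145.3
Slice 6: Δl = 2.6/cos38.6° = 3.327 m; N'_6 = 233·cos38.6° = 182.1; c'Δl = 33.93; W sinα = 145.4
Slice 7: Δl = 2.5/cos53.9° = 4.243 m; N'_7 = 98·cos53.9° = 57.7; c'Δl = 43.28; W sinα = 79.2
Σc'Δl = 192.6 kN/m; ΣN' = 1378.3 kN/m; ΣW sinα = 451.6 kN/m
Resisting = 192.6 + 1378.3·tan21.9° = 192.6 + 554.1 = 746.7 kN/m
FS = 746.7 / 451.6 = 1.653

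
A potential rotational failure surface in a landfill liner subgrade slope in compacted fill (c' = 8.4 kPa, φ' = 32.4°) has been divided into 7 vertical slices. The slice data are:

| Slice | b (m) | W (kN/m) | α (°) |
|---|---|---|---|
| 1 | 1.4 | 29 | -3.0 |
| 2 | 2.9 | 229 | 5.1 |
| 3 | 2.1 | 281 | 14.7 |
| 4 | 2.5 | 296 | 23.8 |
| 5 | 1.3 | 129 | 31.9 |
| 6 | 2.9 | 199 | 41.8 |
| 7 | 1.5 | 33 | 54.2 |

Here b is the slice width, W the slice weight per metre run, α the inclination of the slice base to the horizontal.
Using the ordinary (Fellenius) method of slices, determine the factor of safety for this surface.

FS = 1.89

Ordinary method of slices: FS = Σ[c'·Δl_i + (W_i cosα_i)·tanφ'] / Σ W_i sinα_i, with Δl_i = b_i / cosα_i.
Slice 1: Δl = 1.4/cos(-3.0°) = 1.402 m; N'_1 = 29·cos(-3.0°) = 29.0; c'Δl = 11.78; W sinα = -1.5
Slice 2: Δl = 2.9/cos5.1° = 2.912 m; N'_2 = 229·cos5.1° = 228.1; c'Δl = 24.46; W sinα = 20.4
Slice 3: Δl = 2.1/cos14.7° = 2.171 m; N'_3 = 281·cos14.7° = 271.8; c'Δl = 18.24; W sinα = 71.3
Slice 4: Δl = 2.5/cos23.8° = 2.732 m; N'_4 = 296·cos23.8° = 270.8; c'Δl = 22.95; W sinα = 119.4
Slice 5: Δl = 1.3/cos31.9° = 1.531 m; N'_5 = 129·cos31.9° = 109.5; c'Δl = 12.86; W sinα = 68.2
Slice 6: Δl = 2.9/cos41.8° = 3.890 m; N'_6 = 199·cos41.8° = 148.3; c'Δl = 32.68; W sinα = 132.6
Slice 7: Δl = 1.5/cos54.2° = 2.564 m; N'_7 = 33·cos54.2° = 19.3; c'Δl = 21.54; W sinα = 26.8
Σc'Δl = 144.5 kN/m; ΣN' = 1076.9 kN/m; ΣW sinα = 437.2 kN/m
Resisting = 144.5 + 1076.9·tan32.4° = 144.5 + 683.4 = 827.9 kN/m
FS = 827.9 / 437.2 = 1.894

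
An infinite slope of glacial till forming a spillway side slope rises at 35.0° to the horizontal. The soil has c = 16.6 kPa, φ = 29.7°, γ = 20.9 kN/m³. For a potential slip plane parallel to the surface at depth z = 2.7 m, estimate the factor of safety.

For an infinite slope with a slip plane parallel to the surface (no pore pressure): FS = [c + γz cos²β tanφ] / [γz sinβ cosβ].
γz = 20.9·2.7 = 56.43 kN/m²
Numerator = 16.6 + 56.43·cos²35.0°·tan29.7° = 16.6 + 56.43·0.6710·0.5704 = 38.198 kPa
Denominator = 56.43·sin35.0°·cos35.0° = 56.43·0.5736·0.8192 = 26.513 kPa
FS = 38.198 / 26.513 = 1.441

FS = 1.44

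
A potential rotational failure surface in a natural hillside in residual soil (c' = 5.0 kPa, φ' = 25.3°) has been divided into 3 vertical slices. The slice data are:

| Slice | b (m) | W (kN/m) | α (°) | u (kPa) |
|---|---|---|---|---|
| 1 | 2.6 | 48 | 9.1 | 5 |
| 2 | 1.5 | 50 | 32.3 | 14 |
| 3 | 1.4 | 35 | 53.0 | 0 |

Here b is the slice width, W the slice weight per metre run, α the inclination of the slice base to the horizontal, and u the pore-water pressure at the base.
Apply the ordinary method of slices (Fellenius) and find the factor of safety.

Ordinary method of slices: FS = Σ[c'·Δl_i + (W_i cosα_i − u_i·Δl_i)·tanφ'] / Σ W_i sinα_i, with Δl_i = b_i / cosα_i.
Slice 1: Δl = 2.6/cos9.1° = 2.633 m; N'_1 = 48·cos9.1° − 5·2.633 = 34.2; c'Δl = 13.17; W sinα = 7.6
Slice 2: Δl = 1.5/cos32.3° = 1.775 m; N'_2 = 50·cos32.3° − 14·1.775 = 17.4; c'Δl = 8.87; W sinα = 26.7
Slice 3: Δl = 1.4/cos53.0° = 2.326 m; N'_3 = 35·cos53.0° − 0·2.326 = 21.1; c'Δl = 11.63; W sinα = 28.0
Σc'Δl = 33.7 kN/m; ΣN' = 72.7 kN/m; ΣW sinα = 62.3 kN/m
Resisting = 33.7 + 72.7·tan25.3° = 33.7 + 34.4 = 68.0 kN/m
FS = 68.0 / 62.3 = 1.093

FS = 1.09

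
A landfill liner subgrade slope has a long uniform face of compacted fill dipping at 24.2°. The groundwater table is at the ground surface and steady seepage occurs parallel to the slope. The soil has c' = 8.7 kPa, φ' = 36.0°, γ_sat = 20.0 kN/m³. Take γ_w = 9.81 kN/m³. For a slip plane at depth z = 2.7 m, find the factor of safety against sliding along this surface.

FS = 1.25

With seepage parallel to the slope and the water table at the surface, the effective normal stress on the slip plane uses the buoyant unit weight γ' = γ_sat − γ_w while the driving shear stress uses γ_sat:
FS = [c' + γ' z cos²β tanφ'] / [γ_sat z sinβ cosβ]
γ' = 20.0 − 9.81 = 10.19 kN/m³
Numerator = 8.7 + 10.19·2.7·cos²24.2°·tan36.0° = 8.7 + 10.19·2.7·0.8320·0.7265 = 25.330 kPa
Denominator = 20.0·2.7·sin24.2°·cos24.2° = 20.0·2.7·0.4099·0.9121 = 20.191 kPa
FS = 25.330 / 20.191 = 1.255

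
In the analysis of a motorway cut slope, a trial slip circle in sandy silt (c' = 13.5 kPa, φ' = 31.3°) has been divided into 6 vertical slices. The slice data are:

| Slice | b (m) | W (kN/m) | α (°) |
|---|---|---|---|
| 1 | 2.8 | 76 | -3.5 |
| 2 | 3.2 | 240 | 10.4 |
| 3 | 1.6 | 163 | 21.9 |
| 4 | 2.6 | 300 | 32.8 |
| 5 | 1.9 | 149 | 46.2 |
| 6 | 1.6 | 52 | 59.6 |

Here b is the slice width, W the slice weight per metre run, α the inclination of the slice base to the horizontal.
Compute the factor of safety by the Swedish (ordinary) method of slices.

FS = 1.79

Ordinary method of slices: FS = Σ[c'·Δl_i + (W_i cosα_i)·tanφ'] / Σ W_i sinα_i, with Δl_i = b_i / cosα_i.
Slice 1: Δl = 2.8/cos(-3.5°) = 2.805 m; N'_1 = 76·cos(-3.5°) = 75.9; c'Δl = 37.87; W sinα = -4.6
Slice 2: Δl = 3.2/cos10.4° = 3.253 m; N'_2 = 240·cos10.4° = 236.1; c'Δl = 43.92; W sinα = 43.3
Slice 3: Δl = 1.6/cos21.9° = 1.724 m; N'_3 = 163·cos21.9° = 151.2; c'Δl = 23.28; W sinα = 60.8
Slice 4: Δl = 2.6/cos32.8° = 3.093 m; N'_4 = 300·cos32.8° = 252.2; c'Δl = 41.76; W sinα = 162.5
Slice 5: Δl = 1.9/cos46.2° = 2.745 m; N'_5 = 149·cos46.2° = 103.1; c'Δl = 37.06; W sinα = 107.5
Slice 6: Δl = 1.6/cos59.6° = 3.162 m; N'_6 = 52·cos59.6° = 26.3; c'Δl = 42.68; W sinα = 44.9
Σc'Δl = 226.6 kN/m; ΣN' = 844.8 kN/m; ΣW sinα = 414.4 kN/m
Resisting = 226.6 + 844.8·tan31.3° = 226.6 + 513.6 = 740.2 kN/m
FS = 740.2 / 414.4 = 1.786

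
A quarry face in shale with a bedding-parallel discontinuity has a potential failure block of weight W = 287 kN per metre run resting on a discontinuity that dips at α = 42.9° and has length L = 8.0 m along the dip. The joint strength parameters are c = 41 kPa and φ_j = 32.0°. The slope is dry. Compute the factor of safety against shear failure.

FS = 2.35

Resolving the block weight along and normal to the plane and applying the Mohr–Coulomb strength on the joint:
N' = W cosα = 287·cos42.9° = 210.2 kN/m
Driving force T = W sinα = 287·sin42.9° = 195.4 kN/m
Resisting force R = c·L + N'·tanφ_j = 41·8.0 + 210.2·tan32.0° = 328.0 + 131.4 = 459.4 kN/m
FS = R / T = 459.4 / 195.4 = 2.351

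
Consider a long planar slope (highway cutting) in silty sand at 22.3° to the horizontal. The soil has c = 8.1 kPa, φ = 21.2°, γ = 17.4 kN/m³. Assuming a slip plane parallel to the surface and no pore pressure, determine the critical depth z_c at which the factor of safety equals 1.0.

z_c = 24.44 m

Setting FS = 1.00 in FS = [c + γz cos²β tanφ] / [γz sinβ cosβ] and solving for z:
z = c / [γ cosβ (FS·sinβ − cosβ·tanφ)]
  = 8.1 / [17.4·cos22.3°·(1.00·sin22.3° − cos22.3°·tan21.2°)]
  = 8.1 / [17.4·0.9252·(1.00·0.3795 − 0.9252·0.3879)]
  = 8.1 / 0.3315 = 24.435 m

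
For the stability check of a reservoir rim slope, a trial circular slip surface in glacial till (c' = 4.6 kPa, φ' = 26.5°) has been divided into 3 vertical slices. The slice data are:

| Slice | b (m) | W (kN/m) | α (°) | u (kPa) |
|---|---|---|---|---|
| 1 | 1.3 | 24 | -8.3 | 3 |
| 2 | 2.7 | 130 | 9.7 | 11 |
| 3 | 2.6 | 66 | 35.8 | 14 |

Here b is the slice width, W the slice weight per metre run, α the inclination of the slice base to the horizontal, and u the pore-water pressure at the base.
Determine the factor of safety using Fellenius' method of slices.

Ordinary method of slices: FS = Σ[c'·Δl_i + (W_i cosα_i − u_i·Δl_i)·tanφ'] / Σ W_i sinα_i, with Δl_i = b_i / cosα_i.
Slice 1: Δl = 1.3/cos(-8.3°) = 1.314 m; N'_1 = 24·cos(-8.3°) − 3·1.314 = 19.8; c'Δl = 6.04; W sinα = -3.5
Slice 2: Δl = 2.7/cos9.7° = 2.739 m; N'_2 = 130·cos9.7° − 11·2.739 = 98.0; c'Δl = 12.60; W sinα = 21.9
Slice 3: Δl = 2.6/cos35.8° = 3.206 m; N'_3 = 66·cos35.8° − 14·3.206 = 8.7; c'Δl = 14.75; W sinα = 38.6
Σc'Δl = 33.4 kN/m; ΣN' = 126.5 kN/m; ΣW sinα = 57.0 kN/m
Resisting = 33.4 + 126.5·tan26.5° = 33.4 + 63.1 = 96.4 kN/m
FS = 96.4 / 57.0 = 1.691

FS = 1.69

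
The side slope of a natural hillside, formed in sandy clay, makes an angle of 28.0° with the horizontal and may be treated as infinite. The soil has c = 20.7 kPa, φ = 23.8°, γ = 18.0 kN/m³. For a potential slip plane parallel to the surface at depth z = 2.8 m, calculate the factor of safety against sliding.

FS = 1.82

For an infinite slope with a slip plane parallel to the surface (no pore pressure): FS = [c + γz cos²β tanφ] / [γz sinβ cosβ].
γz = 18.0·2.8 = 50.40 kN/m²
Numerator = 20.7 + 50.40·cos²28.0°·tan23.8° = 20.7 + 50.40·0.7796·0.4411 = 38.030 kPa
Denominator = 50.40·sin28.0°·cos28.0° = 50.40·0.4695·0.8829 = 20.892 kPa
FS = 38.030 / 20.892 = 1.820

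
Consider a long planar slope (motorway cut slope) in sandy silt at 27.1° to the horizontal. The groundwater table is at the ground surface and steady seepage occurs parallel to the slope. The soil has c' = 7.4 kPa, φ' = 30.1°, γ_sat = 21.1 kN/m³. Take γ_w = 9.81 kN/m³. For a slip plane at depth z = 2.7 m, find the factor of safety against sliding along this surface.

With seepage parallel to the slope and the water table at the surface, the effective normal stress on the slip plane uses the buoyant unit weight γ' = γ_sat − γ_w while the driving shear stress uses γ_sat:
FS = [c' + γ' z cos²β tanφ'] / [γ_sat z sinβ cosβ]
γ' = 21.1 − 9.81 = 11.29 kN/m³
Numerator = 7.4 + 11.29·2.7·cos²27.1°·tan30.1° = 7.4 + 11.29·2.7·0.7925·0.5797 = 21.403 kPa
Denominator = 21.1·2.7·sin27.1°·cos27.1° = 21.1·2.7·0.4555·0.8902 = 23.103 kPa
FS = 21.403 / 23.103 = 0.926

FS = 0.93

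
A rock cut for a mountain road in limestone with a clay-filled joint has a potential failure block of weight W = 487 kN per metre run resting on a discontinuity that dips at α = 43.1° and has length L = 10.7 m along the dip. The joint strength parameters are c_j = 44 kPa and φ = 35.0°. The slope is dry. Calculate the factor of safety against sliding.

Resolving the block weight along and normal to the plane and applying the Mohr–Coulomb strength on the joint:
N' = W cosα = 487·cos43.1° = 355.6 kN/m
Driving force T = W sinα = 487·sin43.1° = 332.8 kN/m
Resisting force R = c_j·L + N'·tanφ = 44·10.7 + 355.6·tan35.0° = 470.8 + 249.0 = 719.8 kN/m
FS = R / T = 719.8 / 332.8 = 2.163

FS = 2.16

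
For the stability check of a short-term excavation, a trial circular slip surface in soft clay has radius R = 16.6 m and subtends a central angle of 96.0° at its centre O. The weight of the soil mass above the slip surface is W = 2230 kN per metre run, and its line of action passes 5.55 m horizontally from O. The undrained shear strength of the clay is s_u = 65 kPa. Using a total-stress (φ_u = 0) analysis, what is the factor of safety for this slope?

Taking moments about the centre O, the resisting moment is provided by the undrained shear strength acting along the arc:
Arc length L_a = R·θ = 16.6·(96.0°·π/180) = 16.6·1.6755 = 27.81 m
M_R = s_u·L_a·R = 65·27.81·16.6 = 30010.8 kN·m/m
M_D = W·d = 2230·5.55 = 12376.5 kN·m/m
FS = M_R / M_D = 30010.8 / 12376.5 = 2.425

FS = 2.42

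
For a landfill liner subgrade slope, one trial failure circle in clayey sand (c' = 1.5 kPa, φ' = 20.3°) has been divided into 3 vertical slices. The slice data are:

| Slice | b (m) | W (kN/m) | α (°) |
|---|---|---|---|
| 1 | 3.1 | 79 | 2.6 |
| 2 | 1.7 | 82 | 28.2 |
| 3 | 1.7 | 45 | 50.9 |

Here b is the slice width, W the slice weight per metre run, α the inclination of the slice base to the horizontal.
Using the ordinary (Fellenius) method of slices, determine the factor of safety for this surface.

Ordinary method of slices: FS = Σ[c'·Δl_i + (W_i cosα_i)·tanφ'] / Σ W_i sinα_i, with Δl_i = b_i / cosα_i.
Slice 1: Δl = 3.1/cos2.6° = 3.103 m; N'_1 = 79·cos2.6° = 78.9; c'Δl = 4.65; W sinα = 3.6
Slice 2: Δl = 1.7/cos28.2° = 1.929 m; N'_2 = 82·cos28.2° = 72.3; c'Δl = 2.89; W sinα = 38.7
Slice 3: Δl = 1.7/cos50.9° = 2.696 m; N'_3 = 45·cos50.9° = 28.4; c'Δl = 4.04; W sinα = 34.9
Σc'Δl = 11.6 kN/m; ΣN' = 179.6 kN/m; ΣW sinα = 77.3 kN/m
Resisting = 11.6 + 179.6·tan20.3° = 11.6 + 66.4 = 78.0 kN/m
FS = 78.0 / 77.3 = 1.010

FS = 1.01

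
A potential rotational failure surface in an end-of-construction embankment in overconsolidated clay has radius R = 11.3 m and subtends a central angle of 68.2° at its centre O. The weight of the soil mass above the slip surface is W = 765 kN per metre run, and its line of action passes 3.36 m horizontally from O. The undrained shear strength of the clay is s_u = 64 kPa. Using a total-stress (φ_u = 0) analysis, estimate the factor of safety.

FS = 3.78

Taking moments about the centre O, the resisting moment is provided by the undrained shear strength acting along the arc:
Arc length L_a = R·θ = 11.3·(68.2°·π/180) = 11.3·1.1903 = 13.45 m
M_R = s_u·L_a·R = 64·13.45·11.3 = 9727.4 kN·m/m
M_D = W·d = 765·3.36 = 2570.4 kN·m/m
FS = M_R / M_D = 9727.4 / 2570.4 = 3.784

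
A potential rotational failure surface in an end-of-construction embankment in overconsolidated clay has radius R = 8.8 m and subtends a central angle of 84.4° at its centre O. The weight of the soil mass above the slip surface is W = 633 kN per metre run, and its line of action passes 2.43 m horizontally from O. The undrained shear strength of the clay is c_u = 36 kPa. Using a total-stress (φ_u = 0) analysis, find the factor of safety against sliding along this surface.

FS = 2.67

Taking moments about the centre O, the resisting moment is provided by the undrained shear strength acting along the arc:
Arc length L_a = R·θ = 8.8·(84.4°·π/180) = 8.8·1.4731 = 12.96 m
M_R = c_u·L_a·R = 36·12.96·8.8 = 4106.6 kN·m/m
M_D = W·d = 633·2.43 = 1538.2 kN·m/m
FS = M_R / M_D = 4106.6 / 1538.2 = 2.670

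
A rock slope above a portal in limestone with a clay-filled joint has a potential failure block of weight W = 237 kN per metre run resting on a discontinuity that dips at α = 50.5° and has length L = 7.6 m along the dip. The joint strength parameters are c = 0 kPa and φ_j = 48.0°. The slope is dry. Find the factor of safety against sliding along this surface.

Resolving the block weight along and normal to the plane and applying the Mohr–Coulomb strength on the joint:
N' = W cosα = 237·cos50.5° = 150.8 kN/m
Driving force T = W sinα = 237·sin50.5° = 182.9 kN/m
Resisting force R = c·L + N'·tanφ_j = 0·7.6 + 150.8·tan48.0° = 0.0 + 167.4 = 167.4 kN/m
FS = R / T = 167.4 / 182.9 = 0.916

FS = 0.92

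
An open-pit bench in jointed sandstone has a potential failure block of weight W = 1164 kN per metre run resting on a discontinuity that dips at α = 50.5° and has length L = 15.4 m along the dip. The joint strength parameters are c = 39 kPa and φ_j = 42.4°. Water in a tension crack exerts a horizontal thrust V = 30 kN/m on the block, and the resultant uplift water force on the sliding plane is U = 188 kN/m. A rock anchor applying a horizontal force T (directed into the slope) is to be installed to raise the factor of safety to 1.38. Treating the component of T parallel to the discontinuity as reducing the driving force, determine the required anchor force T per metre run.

T = 115 kN/m

Resolving forces along and normal to the sliding plane, with the horizontal anchor force T adding T·sinα to the effective normal force and T·cosα acting up the plane against the driving force:
FS = [cL + (W cosα − U − V sinα + T sinα) tanφ_j] / [W sinα + V cosα − T cosα]
Without the anchor: N' = 529.2 kN/m, driving T_d = 917.3 kN/m, resisting R = 39·15.4 + 529.2·tan42.4° = 1083.9 kN/m, FS = 1.18.
Setting FS = 1.38 and solving for T:
1.38·(917.3 − T cos50.5°) = 1083.9 + T sin50.5°·tan42.4°
T·(sin50.5°·tan42.4° + 1.38·cos50.5°) = 1.38·917.3 − 1083.9
T·(0.7716·0.9131 + 1.38·0.6361) = 1265.8 − 1083.9 = 181.9
T·1.5824 = 181.9
T = 115.0 kN/m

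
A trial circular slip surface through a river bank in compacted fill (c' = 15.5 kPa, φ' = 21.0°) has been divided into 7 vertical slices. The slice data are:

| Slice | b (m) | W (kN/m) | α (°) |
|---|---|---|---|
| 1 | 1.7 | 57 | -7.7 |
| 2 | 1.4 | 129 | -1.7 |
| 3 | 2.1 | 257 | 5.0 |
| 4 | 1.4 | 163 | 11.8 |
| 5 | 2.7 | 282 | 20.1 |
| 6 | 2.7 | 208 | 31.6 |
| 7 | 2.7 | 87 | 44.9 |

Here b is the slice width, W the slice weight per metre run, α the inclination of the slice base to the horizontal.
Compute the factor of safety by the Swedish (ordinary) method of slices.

Ordinary method of slices: FS = Σ[c'·Δl_i + (W_i cosα_i)·tanφ'] / Σ W_i sinα_i, with Δl_i = b_i / cosα_i.
Slice 1: Δl = 1.7/cos(-7.7°) = 1.715 m; N'_1 = 57·cos(-7.7°) = 56.5; c'Δl = 26.59; W sinα = -7.6
Slice 2: Δl = 1.4/cos(-1.7°) = 1.401 m; N'_2 = 129·cos(-1.7°) = 128.9; c'Δl = 21.71; W sinα = -3.8
Slice 3: Δl = 2.1/cos5.0° = 2.108 m; N'_3 = 257·cos5.0° = 256.0; c'Δl = 32.67; W sinα = 22.4
Slice 4: Δl = 1.4/cos11.8° = 1.430 m; N'_4 = 163·cos11.8° = 159.6; c'Δl = 22.17; W sinα = 33.3
Slice 5: Δl = 2.7/cos20.1° = 2.875 m; N'_5 = 282·cos20.1° = 264.8; c'Δl = 44.56; W sinα = 96.9
Slice 6: Δl = 2.7/cos31.6° = 3.170 m; N'_6 = 208·cos31.6° = 177.2; c'Δl = 49.14; W sinα = 109.0
Slice 7: Δl = 2.7/cos44.9° = 3.812 m; N'_7 = 87·cos44.9° = 61.6; c'Δl = 59.08; W sinα = 61.4
Σc'Δl = 255.9 kN/m; ΣN' = 1104.6 kN/m; ΣW sinα = 311.6 kN/m
Resisting = 255.9 + 1104.6·tan21.0° = 255.9 + 424.0 = 679.9 kN/m
FS = 679.9 / 311.6 = 2.182

FS = 2.18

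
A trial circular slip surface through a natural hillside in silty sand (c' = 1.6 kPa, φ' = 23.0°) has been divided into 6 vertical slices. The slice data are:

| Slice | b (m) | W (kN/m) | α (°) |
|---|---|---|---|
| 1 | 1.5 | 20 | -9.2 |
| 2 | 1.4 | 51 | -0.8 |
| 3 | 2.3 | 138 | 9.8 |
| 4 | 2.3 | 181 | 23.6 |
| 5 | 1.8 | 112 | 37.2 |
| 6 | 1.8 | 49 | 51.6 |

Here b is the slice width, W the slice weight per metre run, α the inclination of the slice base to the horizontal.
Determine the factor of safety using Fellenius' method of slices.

FS = 1.16

Ordinary method of slices: FS = Σ[c'·Δl_i + (W_i cosα_i)·tanφ'] / Σ W_i sinα_i, with Δl_i = b_i / cosα_i.
Slice 1: Δl = 1.5/cos(-9.2°) = 1.520 m; N'_1 = 20·cos(-9.2°) = 19.7; c'Δl = 2.43; W sinα = -3.2
Slice 2: Δl = 1.4/cos(-0.8°) = 1.400 m; N'_2 = 51·cos(-0.8°) = 51.0; c'Δl = 2.24; W sinα = -0.7
Slice 3: Δl = 2.3/cos9.8° = 2.334 m; N'_3 = 138·cos9.8° = 136.0; c'Δl = 3.73; W sinα = 23.5
Slice 4: Δl = 2.3/cos23.6° = 2.510 m; N'_4 = 181·cos23.6° = 165.9; c'Δl = 4.02; W sinα = 72.5
Slice 5: Δl = 1.8/cos37.2° = 2.260 m; N'_5 = 112·cos37.2° = 89.2; c'Δl = 3.62; W sinα = 67.7
Slice 6: Δl = 1.8/cos51.6° = 2.898 m; N'_6 = 49·cos51.6° = 30.4; c'Δl = 4.64; W sinα = 38.4
Σc'Δl = 20.7 kN/m; ΣN' = 492.2 kN/m; ΣW sinα = 198.2 kN/m
Resisting = 20.7 + 492.2·tan23.0° = 20.7 + 208.9 = 229.6 kN/m
FS = 229.6 / 198.2 = 1.159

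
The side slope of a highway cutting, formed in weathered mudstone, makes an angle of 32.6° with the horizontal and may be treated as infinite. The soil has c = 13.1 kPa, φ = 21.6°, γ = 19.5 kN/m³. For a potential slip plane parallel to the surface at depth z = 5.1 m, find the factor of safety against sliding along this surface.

For an infinite slope with a slip plane parallel to the surface (no pore pressure): FS = [c + γz cos²β tanφ] / [γz sinβ cosβ].
γz = 19.5·5.1 = 99.45 kN/m²
Numerator = 13.1 + 99.45·cos²32.6°·tan21.6° = 13.1 + 99.45·0.7097·0.3959 = 41.045 kPa
Denominator = 99.45·sin32.6°·cos32.6° = 99.45·0.5388·0.8425 = 45.139 kPa
FS = 41.045 / 45.139 = 0.909

FS = 0.91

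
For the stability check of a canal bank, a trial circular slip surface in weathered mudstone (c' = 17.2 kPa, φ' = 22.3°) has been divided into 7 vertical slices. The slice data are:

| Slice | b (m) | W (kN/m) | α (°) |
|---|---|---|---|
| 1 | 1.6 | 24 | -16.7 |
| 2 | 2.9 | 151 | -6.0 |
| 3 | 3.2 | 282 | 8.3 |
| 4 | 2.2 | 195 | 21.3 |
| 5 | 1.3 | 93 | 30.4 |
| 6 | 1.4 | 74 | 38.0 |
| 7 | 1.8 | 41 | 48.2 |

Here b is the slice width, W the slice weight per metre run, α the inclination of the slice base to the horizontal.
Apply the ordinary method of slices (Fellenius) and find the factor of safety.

Ordinary method of slices: FS = Σ[c'·Δl_i + (W_i cosα_i)·tanφ'] / Σ W_i sinα_i, with Δl_i = b_i / cosα_i.
Slice 1: Δl = 1.6/cos(-16.7°) = 1.670 m; N'_1 = 24·cos(-16.7°) = 23.0; c'Δl = 28.73; W sinα = -6.9
Slice 2: Δl = 2.9/cos(-6.0°) = 2.916 m; N'_2 = 151·cos(-6.0°) = 150.2; c'Δl = 50.15; W sinα = -15.8
Slice 3: Δl = 3.2/cos8.3° = 3.234 m; N'_3 = 282·cos8.3° = 279.0; c'Δl = 55.62; W sinα = 40.7
Slice 4: Δl = 2.2/cos21.3° = 2.361 m; N'_4 = 195·cos21.3° = 181.7; c'Δl = 40.61; W sinα = 70.8
Slice 5: Δl = 1.3/cos30.4° = 1.507 m; N'_5 = 93·cos30.4° = 80.2; c'Δl = 25.92; W sinα = 47.1
Slice 6: Δl = 1.4/cos38.0° = 1.777 m; N'_6 = 74·cos38.0° = 58.3; c'Δl = 30.56; W sinα = 45.6
Slice 7: Δl = 1.8/cos48.2° = 2.701 m; N'_7 = 41·cos48.2° = 27.3; c'Δl = 46.45; W sinα = 30.6
Σc'Δl = 278.1 kN/m; ΣN' = 799.7 kN/m; ΣW sinα = 212.0 kN/m
Resisting = 278.1 + 799.7·tan22.3° = 278.1 + 328.0 = 606.1 kN/m
FS = 606.1 / 212.0 = 2.858

FS = 2.86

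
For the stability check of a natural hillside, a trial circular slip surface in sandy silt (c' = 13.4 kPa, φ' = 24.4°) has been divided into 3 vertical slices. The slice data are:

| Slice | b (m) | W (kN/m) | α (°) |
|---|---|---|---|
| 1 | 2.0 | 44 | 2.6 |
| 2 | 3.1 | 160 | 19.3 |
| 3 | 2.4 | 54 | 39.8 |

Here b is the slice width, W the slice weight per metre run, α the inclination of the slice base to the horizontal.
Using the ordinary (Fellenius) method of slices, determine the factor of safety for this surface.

Ordinary method of slices: FS = Σ[c'·Δl_i + (W_i cosα_i)·tanφ'] / Σ W_i sinα_i, with Δl_i = b_i / cosα_i.
Slice 1: Δl = 2.0/cos2.6° = 2.002 m; N'_1 = 44·cos2.6° = 44.0; c'Δl = 26.83; W sinα = 2.0
Slice 2: Δl = 3.1/cos19.3° = 3.285 m; N'_2 = 160·cos19.3° = 151.0; c'Δl = 44.01; W sinα = 52.9
Slice 3: Δl = 2.4/cos39.8° = 3.124 m; N'_3 = 54·cos39.8° = 41.5; c'Δl = 41.86; W sinα = 34.6
Σc'Δl = 112.7 kN/m; ΣN' = 236.5 kN/m; ΣW sinα = 89.4 kN/m
Resisting = 112.7 + 236.5·tan24.4° = 112.7 + 107.3 = 220.0 kN/m
FS = 220.0 / 89.4 = 2.459

FS = 2.46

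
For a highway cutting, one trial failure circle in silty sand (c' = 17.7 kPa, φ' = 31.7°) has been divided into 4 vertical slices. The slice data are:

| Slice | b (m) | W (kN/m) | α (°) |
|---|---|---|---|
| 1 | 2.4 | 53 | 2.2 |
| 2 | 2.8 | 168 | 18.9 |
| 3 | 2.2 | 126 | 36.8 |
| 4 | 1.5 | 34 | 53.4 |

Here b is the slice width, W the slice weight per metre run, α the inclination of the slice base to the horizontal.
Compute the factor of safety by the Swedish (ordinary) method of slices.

FS = 2.47

Ordinary method of slices: FS = Σ[c'·Δl_i + (W_i cosα_i)·tanφ'] / Σ W_i sinα_i, with Δl_i = b_i / cosα_i.
Slice 1: Δl = 2.4/cos2.2° = 2.402 m; N'_1 = 53·cos2.2° = 53.0; c'Δl = 42.51; W sinα = 2.0
Slice 2: Δl = 2.8/cos18.9° = 2.960 m; N'_2 = 168·cos18.9° = 158.9; c'Δl = 52.38; W sinα = 54.4
Slice 3: Δl = 2.2/cos36.8° = 2.747 m; N'_3 = 126·cos36.8° = 100.9; c'Δl = 48.63; W sinα = 75.5
Slice 4: Δl = 1.5/cos53.4° = 2.516 m; N'_4 = 34·cos53.4° = 20.3; c'Δl = 44.53; W sinα = 27.3
Σc'Δl = 188.1 kN/m; ΣN' = 333.1 kN/m; ΣW sinα = 159.2 kN/m
Resisting = 188.1 + 333.1·tan31.7° = 188.1 + 205.7 = 393.8 kN/m
FS = 393.8 / 159.2 = 2.473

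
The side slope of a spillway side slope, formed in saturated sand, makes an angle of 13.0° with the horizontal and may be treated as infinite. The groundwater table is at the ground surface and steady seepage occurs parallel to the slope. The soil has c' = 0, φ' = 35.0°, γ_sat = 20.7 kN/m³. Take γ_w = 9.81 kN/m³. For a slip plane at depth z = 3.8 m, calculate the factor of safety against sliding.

With seepage parallel to the slope and the water table at the surface, the effective normal stress on the slip plane uses the buoyant unit weight γ' = γ_sat − γ_w while the driving shear stress uses γ_sat:
FS = [c' + γ' z cos²β tanφ'] / [γ_sat z sinβ cosβ]
(For c' = 0 this reduces to FS = (γ'/γ_sat)·tanφ'/tanβ.)
γ' = 20.7 − 9.81 = 10.89 kN/m³
Numerator = 0.0 + 10.89·3.8·cos²13.0°·tan35.0° = 0.0 + 10.89·3.8·0.9494·0.7002 = 27.510 kPa
Denominator = 20.7·3.8·sin13.0°·cos13.0° = 20.7·3.8·0.2250·0.9744 = 17.241 kPa
FS = 27.510 / 17.241 = 1.596

FS = 1.60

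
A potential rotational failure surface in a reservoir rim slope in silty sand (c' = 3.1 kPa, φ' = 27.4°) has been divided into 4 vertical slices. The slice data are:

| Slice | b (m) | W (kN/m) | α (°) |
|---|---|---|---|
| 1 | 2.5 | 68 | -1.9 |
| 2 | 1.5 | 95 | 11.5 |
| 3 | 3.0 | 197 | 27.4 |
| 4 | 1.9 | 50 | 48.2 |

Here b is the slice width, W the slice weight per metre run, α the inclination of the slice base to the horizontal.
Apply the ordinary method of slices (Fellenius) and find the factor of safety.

Ordinary method of slices: FS = Σ[c'·Δl_i + (W_i cosα_i)·tanφ'] / Σ W_i sinα_i, with Δl_i = b_i / cosα_i.
Slice 1: Δl = 2.5/cos(-1.9°) = 2.501 m; N'_1 = 68·cos(-1.9°) = 68.0; c'Δl = 7.75; W sinα = -2.3
Slice 2: Δl = 1.5/cos11.5° = 1.531 m; N'_2 = 95·cos11.5° = 93.1; c'Δl = 4.75; W sinα = 18.9
Slice 3: Δl = 3.0/cos27.4° = 3.379 m; N'_3 = 197·cos27.4° = 174.9; c'Δl = 10.48; W sinα = 90.7
Slice 4: Δl = 1.9/cos48.2° = 2.851 m; N'_4 = 50·cos48.2° = 33.3; c'Δl = 8.84; W sinα = 37.3
Σc'Δl = 31.8 kN/m; ΣN' = 369.3 kN/m; ΣW sinα = 144.6 kN/m
Resisting = 31.8 + 369.3·tan27.4° = 31.8 + 191.4 = 223.2 kN/m
FS = 223.2 / 144.6 = 1.544

FS = 1.54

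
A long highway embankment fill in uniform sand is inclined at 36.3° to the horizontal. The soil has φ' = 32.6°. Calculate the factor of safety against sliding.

For a dry cohesionless infinite slope the factor of safety is FS = tanφ' / tanβ.
FS = tan32.6° / tan36.3° = 0.6395 / 0.7346 = 0.871

FS = 0.87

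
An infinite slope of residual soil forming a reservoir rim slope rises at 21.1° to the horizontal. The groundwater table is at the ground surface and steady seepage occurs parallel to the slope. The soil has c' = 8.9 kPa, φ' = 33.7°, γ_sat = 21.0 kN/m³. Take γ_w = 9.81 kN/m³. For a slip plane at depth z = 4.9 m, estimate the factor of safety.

With seepage parallel to the slope and the water table at the surface, the effective normal stress on the slip plane uses the buoyant unit weight γ' = γ_sat − γ_w while the driving shear stress uses γ_sat:
FS = [c' + γ' z cos²β tanφ'] / [γ_sat z sinβ cosβ]
γ' = 21.0 − 9.81 = 11.19 kN/m³
Numerator = 8.9 + 11.19·4.9·cos²21.1°·tan33.7° = 8.9 + 11.19·4.9·0.8704·0.6669 = 40.729 kPa
Denominator = 21.0·4.9·sin21.1°·cos21.1° = 21.0·4.9·0.3600·0.9330 = 34.560 kPa
FS = 40.729 / 34.560 = 1.178

FS = 1.18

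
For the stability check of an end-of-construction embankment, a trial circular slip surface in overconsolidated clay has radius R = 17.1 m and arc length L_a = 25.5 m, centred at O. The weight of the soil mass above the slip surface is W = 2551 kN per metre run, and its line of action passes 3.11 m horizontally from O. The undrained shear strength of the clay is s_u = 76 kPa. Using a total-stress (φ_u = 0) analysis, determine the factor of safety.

Taking moments about the centre O, the resisting moment is provided by the undrained shear strength acting along the arc:
M_R = s_u·L_a·R = 76·25.50·17.1 = 33139.8 kN·m/m
M_D = W·d = 2551·3.11 = 7933.6 kN·m/m
FS = M_R / M_D = 33139.8 / 7933.6 = 4.177

FS = 4.18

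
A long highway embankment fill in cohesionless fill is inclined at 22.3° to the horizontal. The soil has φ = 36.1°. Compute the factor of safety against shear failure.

FS = 1.78

For a dry cohesionless infinite slope the factor of safety is FS = tanφ / tanβ.
FS = tan36.1° / tan22.3° = 0.7292 / 0.4101 = 1.778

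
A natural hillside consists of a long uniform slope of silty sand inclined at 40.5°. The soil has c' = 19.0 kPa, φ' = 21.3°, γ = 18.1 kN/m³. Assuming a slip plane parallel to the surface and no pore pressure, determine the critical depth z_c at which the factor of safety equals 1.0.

Setting FS = 1.00 in FS = [c' + γz cos²β tanφ'] / [γz sinβ cosβ] and solving for z:
z = c' / [γ cosβ (FS·sinβ − cosβ·tanφ')]
  = 19.0 / [18.1·cos40.5°·(1.00·sin40.5° − cos40.5°·tan21.3°)]
  = 19.0 / [18.1·0.7604·(1.00·0.6494 − 0.7604·0.3899)]
  = 19.0 / 4.8582 = 3.911 m

z_c = 3.91 m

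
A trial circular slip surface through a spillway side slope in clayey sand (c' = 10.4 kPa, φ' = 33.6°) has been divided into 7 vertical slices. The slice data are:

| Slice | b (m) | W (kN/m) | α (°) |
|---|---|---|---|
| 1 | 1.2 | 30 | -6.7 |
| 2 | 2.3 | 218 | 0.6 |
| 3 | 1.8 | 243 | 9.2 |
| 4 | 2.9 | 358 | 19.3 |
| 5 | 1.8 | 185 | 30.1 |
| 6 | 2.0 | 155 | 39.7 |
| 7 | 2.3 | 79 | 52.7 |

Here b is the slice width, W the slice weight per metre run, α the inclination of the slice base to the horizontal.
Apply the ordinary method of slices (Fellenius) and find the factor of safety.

FS = 2.29

Ordinary method of slices: FS = Σ[c'·Δl_i + (W_i cosα_i)·tanφ'] / Σ W_i sinα_i, with Δl_i = b_i / cosα_i.
Slice 1: Δl = 1.2/cos(-6.7°) = 1.208 m; N'_1 = 30·cos(-6.7°) = 29.8; c'Δl = 12.57; W sinα = -3.5
Slice 2: Δl = 2.3/cos0.6° = 2.300 m; N'_2 = 218·cos0.6° = 218.0; c'Δl = 23.92; W sinα = 2.3
Slice 3: Δl = 1.8/cos9.2° = 1.823 m; N'_3 = 243·cos9.2° = 239.9; c'Δl = 18.96; W sinα = 38.9
Slice 4: Δl = 2.9/cos19.3° = 3.073 m; N'_4 = 358·cos19.3° = 337.9; c'Δl = 31.96; W sinα = 118.3
Slice 5: Δl = 1.8/cos30.1° = 2.081 m; N'_5 = 185·cos30.1° = 160.1; c'Δl = 21.64; W sinα = 92.8
Slice 6: Δl = 2.0/cos39.7° = 2.599 m; N'_6 = 155·cos39.7° = 119.3; c'Δl = 27.03; W sinα = 99.0
Slice 7: Δl = 2.3/cos52.7° = 3.795 m; N'_7 = 79·cos52.7° = 47.9; c'Δl = 39.47; W sinα = 62.8
Σc'Δl = 175.6 kN/m; ΣN' = 1152.7 kN/m; ΣW sinα = 410.6 kN/m
Resisting = 175.6 + 1152.7·tan33.6° = 175.6 + 765.9 = 941.4 kN/m
FS = 941.4 / 410.6 = 2.293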